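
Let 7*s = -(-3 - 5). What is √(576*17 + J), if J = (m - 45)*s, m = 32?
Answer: 2*√119770/7 ≈ 98.879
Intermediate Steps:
s = 8/7 (s = (-(-3 - 5))/7 = (-1*(-8))/7 = (⅐)*8 = 8/7 ≈ 1.1429)
J = -104/7 (J = (32 - 45)*(8/7) = -13*8/7 = -104/7 ≈ -14.857)
√(576*17 + J) = √(576*17 - 104/7) = √(9792 - 104/7) = √(68440/7) = 2*√119770/7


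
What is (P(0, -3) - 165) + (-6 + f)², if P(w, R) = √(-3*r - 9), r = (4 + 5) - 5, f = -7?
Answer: 4 + I*√21 ≈ 4.0 + 4.5826*I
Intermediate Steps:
r = 4 (r = 9 - 5 = 4)
P(w, R) = I*√21 (P(w, R) = √(-3*4 - 9) = √(-12 - 9) = √(-21) = I*√21)
(P(0, -3) - 165) + (-6 + f)² = (I*√21 - 165) + (-6 - 7)² = (-165 + I*√21) + (-13)² = (-165 + I*√21) + 169 = 4 + I*√21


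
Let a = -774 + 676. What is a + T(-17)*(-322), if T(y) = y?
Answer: 5376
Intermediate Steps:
a = -98
a + T(-17)*(-322) = -98 - 17*(-322) = -98 + 5474 = 5376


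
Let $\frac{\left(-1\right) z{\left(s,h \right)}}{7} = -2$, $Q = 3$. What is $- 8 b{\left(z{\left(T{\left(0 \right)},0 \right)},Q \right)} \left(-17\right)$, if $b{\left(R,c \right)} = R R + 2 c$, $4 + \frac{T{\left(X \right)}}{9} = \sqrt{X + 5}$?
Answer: $27472$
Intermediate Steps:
$T{\left(X \right)} = -36 + 9 \sqrt{5 + X}$ ($T{\left(X \right)} = -36 + 9 \sqrt{X + 5} = -36 + 9 \sqrt{5 + X}$)
$z{\left(s,h \right)} = 14$ ($z{\left(s,h \right)} = \left(-7\right) \left(-2\right) = 14$)
$b{\left(R,c \right)} = R^{2} + 2 c$
$- 8 b{\left(z{\left(T{\left(0 \right)},0 \right)},Q \right)} \left(-17\right) = - 8 \left(14^{2} + 2 \cdot 3\right) \left(-17\right) = - 8 \left(196 + 6\right) \left(-17\right) = \left(-8\right) 202 \left(-17\right) = \left(-1616\right) \left(-17\right) = 27472$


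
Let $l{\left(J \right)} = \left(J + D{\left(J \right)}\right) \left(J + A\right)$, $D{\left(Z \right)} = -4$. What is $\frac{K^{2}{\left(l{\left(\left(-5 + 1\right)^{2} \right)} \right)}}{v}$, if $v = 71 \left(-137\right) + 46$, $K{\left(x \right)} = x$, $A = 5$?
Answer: $- \frac{3024}{461} \approx -6.5597$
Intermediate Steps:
$l{\left(J \right)} = \left(-4 + J\right) \left(5 + J\right)$ ($l{\left(J \right)} = \left(J - 4\right) \left(J + 5\right) = \left(-4 + J\right) \left(5 + J\right)$)
$v = -9681$ ($v = -9727 + 46 = -9681$)
$\frac{K^{2}{\left(l{\left(\left(-5 + 1\right)^{2} \right)} \right)}}{v} = \frac{\left(-20 + \left(-5 + 1\right)^{2} + \left(\left(-5 + 1\right)^{2}\right)^{2}\right)^{2}}{-9681} = \left(-20 + \left(-4\right)^{2} + \left(\left(-4\right)^{2}\right)^{2}\right)^{2} \left(- \frac{1}{9681}\right) = \left(-20 + 16 + 16^{2}\right)^{2} \left(- \frac{1}{9681}\right) = \left(-20 + 16 + 256\right)^{2} \left(- \frac{1}{9681}\right) = 252^{2} \left(- \frac{1}{9681}\right) = 63504 \left(- \frac{1}{9681}\right) = - \frac{3024}{461}$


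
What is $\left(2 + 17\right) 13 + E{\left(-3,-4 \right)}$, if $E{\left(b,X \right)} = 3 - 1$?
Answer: $249$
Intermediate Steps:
$E{\left(b,X \right)} = 2$ ($E{\left(b,X \right)} = 3 - 1 = 2$)
$\left(2 + 17\right) 13 + E{\left(-3,-4 \right)} = \left(2 + 17\right) 13 + 2 = 19 \cdot 13 + 2 = 247 + 2 = 249$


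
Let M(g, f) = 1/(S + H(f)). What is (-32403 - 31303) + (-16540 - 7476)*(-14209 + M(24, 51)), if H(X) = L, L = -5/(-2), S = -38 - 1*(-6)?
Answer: 20129646674/59 ≈ 3.4118e+8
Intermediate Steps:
S = -32 (S = -38 + 6 = -32)
L = 5/2 (L = -5*(-1/2) = 5/2 ≈ 2.5000)
H(X) = 5/2
M(g, f) = -2/59 (M(g, f) = 1/(-32 + 5/2) = 1/(-59/2) = -2/59)
(-32403 - 31303) + (-16540 - 7476)*(-14209 + M(24, 51)) = (-32403 - 31303) + (-16540 - 7476)*(-14209 - 2/59) = -63706 - 24016*(-838333/59) = -63706 + 20133405328/59 = 20129646674/59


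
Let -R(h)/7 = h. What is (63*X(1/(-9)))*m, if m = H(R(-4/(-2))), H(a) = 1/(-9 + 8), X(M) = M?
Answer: 7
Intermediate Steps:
R(h) = -7*h
H(a) = -1 (H(a) = 1/(-1) = -1)
m = -1
(63*X(1/(-9)))*m = (63*(1/(-9)))*(-1) = (63*(1*(-⅑)))*(-1) = (63*(-⅑))*(-1) = -7*(-1) = 7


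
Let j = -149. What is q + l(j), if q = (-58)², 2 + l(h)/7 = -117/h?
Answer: 499969/149 ≈ 3355.5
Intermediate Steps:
l(h) = -14 - 819/h (l(h) = -14 + 7*(-117/h) = -14 - 819/h)
q = 3364
q + l(j) = 3364 + (-14 - 819/(-149)) = 3364 + (-14 - 819*(-1/149)) = 3364 + (-14 + 819/149) = 3364 - 1267/149 = 499969/149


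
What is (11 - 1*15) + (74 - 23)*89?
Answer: 4535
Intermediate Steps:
(11 - 1*15) + (74 - 23)*89 = (11 - 15) + 51*89 = -4 + 4539 = 4535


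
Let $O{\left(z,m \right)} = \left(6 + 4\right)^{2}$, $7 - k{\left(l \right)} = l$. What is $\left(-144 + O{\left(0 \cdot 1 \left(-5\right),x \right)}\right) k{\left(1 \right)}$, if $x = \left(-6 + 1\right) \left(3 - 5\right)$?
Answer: $-264$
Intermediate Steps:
$k{\left(l \right)} = 7 - l$
$x = 10$ ($x = \left(-5\right) \left(-2\right) = 10$)
$O{\left(z,m \right)} = 100$ ($O{\left(z,m \right)} = 10^{2} = 100$)
$\left(-144 + O{\left(0 \cdot 1 \left(-5\right),x \right)}\right) k{\left(1 \right)} = \left(-144 + 100\right) \left(7 - 1\right) = - 44 \left(7 - 1\right) = \left(-44\right) 6 = -264$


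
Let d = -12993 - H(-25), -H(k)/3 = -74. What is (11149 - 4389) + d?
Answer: -6455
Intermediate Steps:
H(k) = 222 (H(k) = -3*(-74) = 222)
d = -13215 (d = -12993 - 1*222 = -12993 - 222 = -13215)
(11149 - 4389) + d = (11149 - 4389) - 13215 = 6760 - 13215 = -6455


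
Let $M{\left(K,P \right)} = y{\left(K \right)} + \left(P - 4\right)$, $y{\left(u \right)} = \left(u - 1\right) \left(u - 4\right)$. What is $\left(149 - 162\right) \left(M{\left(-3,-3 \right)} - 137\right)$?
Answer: $1508$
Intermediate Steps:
$y{\left(u \right)} = \left(-1 + u\right) \left(-4 + u\right)$
$M{\left(K,P \right)} = P + K^{2} - 5 K$ ($M{\left(K,P \right)} = \left(4 + K^{2} - 5 K\right) + \left(P - 4\right) = \left(4 + K^{2} - 5 K\right) + \left(-4 + P\right) = P + K^{2} - 5 K$)
$\left(149 - 162\right) \left(M{\left(-3,-3 \right)} - 137\right) = \left(149 - 162\right) \left(\left(-3 + \left(-3\right)^{2} - -15\right) - 137\right) = - 13 \left(\left(-3 + 9 + 15\right) - 137\right) = - 13 \left(21 - 137\right) = \left(-13\right) \left(-116\right) = 1508$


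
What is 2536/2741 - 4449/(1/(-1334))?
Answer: 16267744342/2741 ≈ 5.9350e+6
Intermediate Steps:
2536/2741 - 4449/(1/(-1334)) = 2536*(1/2741) - 4449/(-1/1334) = 2536/2741 - 4449*(-1334) = 2536/2741 + 5934966 = 16267744342/2741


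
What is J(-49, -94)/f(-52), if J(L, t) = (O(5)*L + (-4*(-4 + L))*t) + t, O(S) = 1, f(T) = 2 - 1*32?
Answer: 20071/30 ≈ 669.03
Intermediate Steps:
f(T) = -30 (f(T) = 2 - 32 = -30)
J(L, t) = L + t + t*(16 - 4*L) (J(L, t) = (1*L + (-4*(-4 + L))*t) + t = (L + (16 - 4*L)*t) + t = (L + t*(16 - 4*L)) + t = L + t + t*(16 - 4*L))
J(-49, -94)/f(-52) = (-49 + 17*(-94) - 4*(-49)*(-94))/(-30) = (-49 - 1598 - 18424)*(-1/30) = -20071*(-1/30) = 20071/30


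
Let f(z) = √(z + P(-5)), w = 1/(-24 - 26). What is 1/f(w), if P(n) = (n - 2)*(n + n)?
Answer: 5*√6998/3499 ≈ 0.11954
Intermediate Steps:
w = -1/50 (w = 1/(-50) = -1/50 ≈ -0.020000)
P(n) = 2*n*(-2 + n) (P(n) = (-2 + n)*(2*n) = 2*n*(-2 + n))
f(z) = √(70 + z) (f(z) = √(z + 2*(-5)*(-2 - 5)) = √(z + 2*(-5)*(-7)) = √(z + 70) = √(70 + z))
1/f(w) = 1/(√(70 - 1/50)) = 1/(√(3499/50)) = 1/(√6998/10) = 5*√6998/3499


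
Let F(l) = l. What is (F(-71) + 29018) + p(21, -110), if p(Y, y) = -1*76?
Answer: 28871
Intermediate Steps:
p(Y, y) = -76
(F(-71) + 29018) + p(21, -110) = (-71 + 29018) - 76 = 28947 - 76 = 28871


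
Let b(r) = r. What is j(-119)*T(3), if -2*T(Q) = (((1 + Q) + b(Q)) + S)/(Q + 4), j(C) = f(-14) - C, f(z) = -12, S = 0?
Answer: -107/2 ≈ -53.500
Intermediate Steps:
j(C) = -12 - C
T(Q) = -(1 + 2*Q)/(2*(4 + Q)) (T(Q) = -(((1 + Q) + Q) + 0)/(2*(Q + 4)) = -((1 + 2*Q) + 0)/(2*(4 + Q)) = -(1 + 2*Q)/(2*(4 + Q)))
j(-119)*T(3) = (-12 - 1*(-119))*((-½ - 1*3)/(4 + 3)) = (-12 + 119)*((-½ - 3)/7) = 107*((⅐)*(-7/2)) = 107*(-½) = -107/2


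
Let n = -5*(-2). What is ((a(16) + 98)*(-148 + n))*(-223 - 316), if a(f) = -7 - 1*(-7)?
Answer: 7289436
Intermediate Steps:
n = 10
a(f) = 0 (a(f) = -7 + 7 = 0)
((a(16) + 98)*(-148 + n))*(-223 - 316) = ((0 + 98)*(-148 + 10))*(-223 - 316) = (98*(-138))*(-539) = -13524*(-539) = 7289436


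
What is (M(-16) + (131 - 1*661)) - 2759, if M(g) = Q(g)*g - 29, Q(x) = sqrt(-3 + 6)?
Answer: -3318 - 16*sqrt(3) ≈ -3345.7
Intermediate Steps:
Q(x) = sqrt(3)
M(g) = -29 + g*sqrt(3) (M(g) = sqrt(3)*g - 29 = g*sqrt(3) - 29 = -29 + g*sqrt(3))
(M(-16) + (131 - 1*661)) - 2759 = ((-29 - 16*sqrt(3)) + (131 - 1*661)) - 2759 = ((-29 - 16*sqrt(3)) + (131 - 661)) - 2759 = ((-29 - 16*sqrt(3)) - 530) - 2759 = (-559 - 16*sqrt(3)) - 2759 = -3318 - 16*sqrt(3)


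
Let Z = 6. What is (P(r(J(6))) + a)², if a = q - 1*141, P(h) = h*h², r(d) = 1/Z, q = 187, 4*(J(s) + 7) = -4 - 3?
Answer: 98743969/46656 ≈ 2116.4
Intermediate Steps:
J(s) = -35/4 (J(s) = -7 + (-4 - 3)/4 = -7 + (¼)*(-7) = -7 - 7/4 = -35/4)
r(d) = ⅙ (r(d) = 1/6 = ⅙)
P(h) = h³
a = 46 (a = 187 - 1*141 = 187 - 141 = 46)
(P(r(J(6))) + a)² = ((⅙)³ + 46)² = (1/216 + 46)² = (9937/216)² = 98743969/46656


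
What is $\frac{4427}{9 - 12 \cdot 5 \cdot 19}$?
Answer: $- \frac{4427}{1131} \approx -3.9142$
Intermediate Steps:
$\frac{4427}{9 - 12 \cdot 5 \cdot 19} = \frac{4427}{9 - 1140} = \frac{4427}{-1131} = 4427 \left(- \frac{1}{1131}\right) = - \frac{4427}{1131}$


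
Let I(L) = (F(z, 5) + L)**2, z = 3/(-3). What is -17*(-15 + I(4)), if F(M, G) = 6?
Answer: -1445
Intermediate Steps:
z = -1 (z = 3*(-1/3) = -1)
I(L) = (6 + L)**2
-17*(-15 + I(4)) = -17*(-15 + (6 + 4)**2) = -17*(-15 + 10**2) = -17*(-15 + 100) = -17*85 = -1445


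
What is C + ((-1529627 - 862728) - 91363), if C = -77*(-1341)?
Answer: -2380461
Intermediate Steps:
C = 103257
C + ((-1529627 - 862728) - 91363) = 103257 + ((-1529627 - 862728) - 91363) = 103257 + (-2392355 - 91363) = 103257 - 2483718 = -2380461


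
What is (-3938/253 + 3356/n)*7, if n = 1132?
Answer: -574119/6509 ≈ -88.204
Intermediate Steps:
(-3938/253 + 3356/n)*7 = (-3938/253 + 3356/1132)*7 = (-3938*1/253 + 3356*(1/1132))*7 = (-358/23 + 839/283)*7 = -82017/6509*7 = -574119/6509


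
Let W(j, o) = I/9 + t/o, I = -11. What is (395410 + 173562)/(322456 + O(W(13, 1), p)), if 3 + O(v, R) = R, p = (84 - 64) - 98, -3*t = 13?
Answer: 568972/322375 ≈ 1.7649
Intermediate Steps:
t = -13/3 (t = -1/3*13 = -13/3 ≈ -4.3333)
p = -78 (p = 20 - 98 = -78)
W(j, o) = -11/9 - 13/(3*o)
O(v, R) = -3 + R
(395410 + 173562)/(322456 + O(W(13, 1), p)) = (395410 + 173562)/(322456 + (-3 - 78)) = 568972/(322456 - 81) = 568972/322375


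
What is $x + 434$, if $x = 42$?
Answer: $476$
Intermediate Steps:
$x + 434 = 42 + 434 = 476$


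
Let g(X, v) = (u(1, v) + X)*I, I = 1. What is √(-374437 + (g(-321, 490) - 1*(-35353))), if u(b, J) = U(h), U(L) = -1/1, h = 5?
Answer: I*√339406 ≈ 582.59*I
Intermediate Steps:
U(L) = -1 (U(L) = -1*1 = -1)
u(b, J) = -1
g(X, v) = -1 + X (g(X, v) = (-1 + X)*1 = -1 + X)
√(-374437 + (g(-321, 490) - 1*(-35353))) = √(-374437 + ((-1 - 321) - 1*(-35353))) = √(-374437 + (-322 + 35353)) = √(-374437 + 35031) = √(-339406) = I*√339406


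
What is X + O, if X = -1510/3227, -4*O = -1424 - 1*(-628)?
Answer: 640663/3227 ≈ 198.53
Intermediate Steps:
O = 199 (O = -(-1424 - 1*(-628))/4 = -(-1424 + 628)/4 = -¼*(-796) = 199)
X = -1510/3227 (X = -1510*1/3227 = -1510/3227 ≈ -0.46793)
X + O = -1510/3227 + 199 = 640663/3227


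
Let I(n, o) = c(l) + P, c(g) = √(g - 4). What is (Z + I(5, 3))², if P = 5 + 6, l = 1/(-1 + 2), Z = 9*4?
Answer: (47 + I*√3)² ≈ 2206.0 + 162.81*I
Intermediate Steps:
Z = 36
l = 1 (l = 1/1 = 1)
P = 11
c(g) = √(-4 + g)
I(n, o) = 11 + I*√3 (I(n, o) = √(-4 + 1) + 11 = √(-3) + 11 = I*√3 + 11 = 11 + I*√3)
(Z + I(5, 3))² = (36 + (11 + I*√3))² = (47 + I*√3)²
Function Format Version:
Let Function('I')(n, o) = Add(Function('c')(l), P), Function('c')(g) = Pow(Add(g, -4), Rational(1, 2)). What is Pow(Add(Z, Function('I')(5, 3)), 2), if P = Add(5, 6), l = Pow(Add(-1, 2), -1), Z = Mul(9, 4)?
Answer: Pow(Add(47, Mul(I, Pow(3, Rational(1, 2)))), 2) ≈ Add(2206.0, Mul(162.81, I))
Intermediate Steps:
Z = 36
l = 1 (l = Pow(1, -1) = 1)
P = 11
Function('c')(g) = Pow(Add(-4, g), Rational(1, 2))
Function('I')(n, o) = Add(11, Mul(I, Pow(3, Rational(1, 2)))) (Function('I')(n, o) = Add(Pow(Add(-4, 1), Rational(1, 2)), 11) = Add(Pow(-3, Rational(1, 2)), 11) = Add(Mul(I, Pow(3, Rational(1, 2))), 11) = Add(11, Mul(I, Pow(3, Rational(1, 2)))))
Pow(Add(Z, Function('I')(5, 3)), 2) = Pow(Add(36, Add(11, Mul(I, Pow(3, Rational(1, 2))))), 2) = Pow(Add(47, Mul(I, Pow(3, Rational(1, 2)))), 2)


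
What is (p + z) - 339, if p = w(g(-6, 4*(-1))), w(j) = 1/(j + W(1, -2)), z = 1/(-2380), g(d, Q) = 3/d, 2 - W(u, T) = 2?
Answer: -811581/2380 ≈ -341.00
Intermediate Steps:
W(u, T) = 0 (W(u, T) = 2 - 1*2 = 2 - 2 = 0)
z = -1/2380 ≈ -0.00042017
w(j) = 1/j (w(j) = 1/(j + 0) = 1/j)
p = -2 (p = 1/(3/(-6)) = 1/(3*(-⅙)) = 1/(-½) = -2)
(p + z) - 339 = (-2 - 1/2380) - 339 = -4761/2380 - 339 = -811581/2380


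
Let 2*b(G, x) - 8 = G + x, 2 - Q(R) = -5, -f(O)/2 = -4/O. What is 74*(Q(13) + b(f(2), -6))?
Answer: 740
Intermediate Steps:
f(O) = 8/O (f(O) = -(-8)/O = 8/O)
Q(R) = 7 (Q(R) = 2 - 1*(-5) = 2 + 5 = 7)
b(G, x) = 4 + G/2 + x/2 (b(G, x) = 4 + (G + x)/2 = 4 + (G/2 + x/2) = 4 + G/2 + x/2)
74*(Q(13) + b(f(2), -6)) = 74*(7 + (4 + (8/2)/2 + (½)*(-6))) = 74*(7 + (4 + (8*(½))/2 - 3)) = 74*(7 + (4 + (½)*4 - 3)) = 74*(7 + (4 + 2 - 3)) = 74*(7 + 3) = 74*10 = 740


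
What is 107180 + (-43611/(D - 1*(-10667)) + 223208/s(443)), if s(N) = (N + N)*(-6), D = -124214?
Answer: 5389202854555/50301321 ≈ 1.0714e+5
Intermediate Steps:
s(N) = -12*N (s(N) = (2*N)*(-6) = -12*N)
107180 + (-43611/(D - 1*(-10667)) + 223208/s(443)) = 107180 + (-43611/(-124214 - 1*(-10667)) + 223208/((-12*443))) = 107180 + (-43611/(-124214 + 10667) + 223208/(-5316)) = 107180 + (-43611/(-113547) + 223208*(-1/5316)) = 107180 + (-43611*(-1/113547) - 55802/1329) = 107180 + (14537/37849 - 55802/1329) = 107180 - 2092730225/50301321 = 5389202854555/50301321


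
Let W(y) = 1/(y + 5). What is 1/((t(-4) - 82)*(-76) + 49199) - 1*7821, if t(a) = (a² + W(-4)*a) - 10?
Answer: -432337058/55279 ≈ -7821.0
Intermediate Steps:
W(y) = 1/(5 + y)
t(a) = -10 + a + a² (t(a) = (a² + a/(5 - 4)) - 10 = (a² + a/1) - 10 = (a² + 1*a) - 10 = (a² + a) - 10 = (a + a²) - 10 = -10 + a + a²)
1/((t(-4) - 82)*(-76) + 49199) - 1*7821 = 1/(((-10 - 4 + (-4)²) - 82)*(-76) + 49199) - 1*7821 = 1/(((-10 - 4 + 16) - 82)*(-76) + 49199) - 7821 = 1/((2 - 82)*(-76) + 49199) - 7821 = 1/(-80*(-76) + 49199) - 7821 = 1/(6080 + 49199) - 7821 = 1/55279 - 7821 = -432337058/55279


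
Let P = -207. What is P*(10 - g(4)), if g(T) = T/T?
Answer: -1863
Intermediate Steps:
g(T) = 1
P*(10 - g(4)) = -207*(10 - 1*1) = -207*(10 - 1) = -207*9 = -1863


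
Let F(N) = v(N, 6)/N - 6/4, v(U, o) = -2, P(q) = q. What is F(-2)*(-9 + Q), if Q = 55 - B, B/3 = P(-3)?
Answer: -55/2 ≈ -27.500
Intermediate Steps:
B = -9 (B = 3*(-3) = -9)
F(N) = -3/2 - 2/N (F(N) = -2/N - 6/4 = -2/N - 6*¼ = -2/N - 3/2 = -3/2 - 2/N)
Q = 64 (Q = 55 - 1*(-9) = 55 + 9 = 64)
F(-2)*(-9 + Q) = (-3/2 - 2/(-2))*(-9 + 64) = (-3/2 - 2*(-½))*55 = (-3/2 + 1)*55 = -½*55 = -55/2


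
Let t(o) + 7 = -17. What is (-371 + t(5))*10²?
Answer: -39500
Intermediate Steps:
t(o) = -24 (t(o) = -7 - 17 = -24)
(-371 + t(5))*10² = (-371 - 24)*10² = -395*100 = -39500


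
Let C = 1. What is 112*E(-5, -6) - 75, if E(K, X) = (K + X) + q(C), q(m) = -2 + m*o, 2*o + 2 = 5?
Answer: -1363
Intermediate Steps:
o = 3/2 (o = -1 + (½)*5 = -1 + 5/2 = 3/2 ≈ 1.5000)
q(m) = -2 + 3*m/2 (q(m) = -2 + m*(3/2) = -2 + 3*m/2)
E(K, X) = -½ + K + X (E(K, X) = (K + X) + (-2 + (3/2)*1) = (K + X) + (-2 + 3/2) = (K + X) - ½ = -½ + K + X)
112*E(-5, -6) - 75 = 112*(-½ - 5 - 6) - 75 = 112*(-23/2) - 75 = -1288 - 75 = -1363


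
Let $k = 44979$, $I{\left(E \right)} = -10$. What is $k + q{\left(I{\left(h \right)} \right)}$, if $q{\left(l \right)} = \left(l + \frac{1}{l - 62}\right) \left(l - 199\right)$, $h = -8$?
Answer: $\frac{3389177}{72} \approx 47072.0$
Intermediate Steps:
$q{\left(l \right)} = \left(-199 + l\right) \left(l + \frac{1}{-62 + l}\right)$ ($q{\left(l \right)} = \left(l + \frac{1}{-62 + l}\right) \left(-199 + l\right) = \left(-199 + l\right) \left(l + \frac{1}{-62 + l}\right)$)
$k + q{\left(I{\left(h \right)} \right)} = 44979 + \frac{-199 + \left(-10\right)^{3} - 261 \left(-10\right)^{2} + 12339 \left(-10\right)}{-62 - 10} = 44979 + \frac{-199 - 1000 - 26100 - 123390}{-72} = 44979 - \frac{-199 - 1000 - 26100 - 123390}{72} = 44979 - - \frac{150689}{72} = 44979 + \frac{150689}{72} = \frac{3389177}{72}$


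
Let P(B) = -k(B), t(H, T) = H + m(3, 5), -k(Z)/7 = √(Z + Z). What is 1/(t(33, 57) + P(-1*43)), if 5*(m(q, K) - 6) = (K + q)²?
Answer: 185/24633 - 25*I*√86/24633 ≈ 0.0075103 - 0.0094118*I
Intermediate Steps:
m(q, K) = 6 + (K + q)²/5
k(Z) = -7*√2*√Z (k(Z) = -7*√(Z + Z) = -7*√2*√Z)
t(H, T) = 94/5 + H (t(H, T) = H + (6 + (5 + 3)²/5) = H + (6 + (⅕)*8²) = H + (6 + (⅕)*64) = H + (6 + 64/5) = H + 94/5 = 94/5 + H)
P(B) = 7*√2*√B (P(B) = -(-7)*√2*√B = 7*√2*√B)
1/(t(33, 57) + P(-1*43)) = 1/((94/5 + 33) + 7*√2*√(-1*43)) = 1/(259/5 + 7*√2*√(-43)) = 1/(259/5 + 7*√2*(I*√43)) = 1/(259/5 + 7*I*√86)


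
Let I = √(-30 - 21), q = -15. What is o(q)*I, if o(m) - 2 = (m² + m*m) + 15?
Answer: 467*I*√51 ≈ 3335.0*I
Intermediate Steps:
I = I*√51 (I = √(-51) = I*√51 ≈ 7.1414*I)
o(m) = 17 + 2*m² (o(m) = 2 + ((m² + m*m) + 15) = 2 + ((m² + m²) + 15) = 2 + (2*m² + 15) = 2 + (15 + 2*m²) = 17 + 2*m²)
o(q)*I = (17 + 2*(-15)²)*(I*√51) = (17 + 2*225)*(I*√51) = (17 + 450)*(I*√51) = 467*(I*√51) = 467*I*√51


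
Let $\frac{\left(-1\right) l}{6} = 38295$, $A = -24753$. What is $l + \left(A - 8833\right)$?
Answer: $-263356$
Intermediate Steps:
$l = -229770$ ($l = \left(-6\right) 38295 = -229770$)
$l + \left(A - 8833\right) = -229770 - 33586 = -263356$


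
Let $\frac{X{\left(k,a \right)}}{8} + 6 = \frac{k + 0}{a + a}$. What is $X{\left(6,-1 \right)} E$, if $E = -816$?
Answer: $58752$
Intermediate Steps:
$X{\left(k,a \right)} = -48 + \frac{4 k}{a}$ ($X{\left(k,a \right)} = -48 + 8 \frac{k + 0}{a + a} = -48 + 8 \frac{k}{2 a} = -48 + \frac{4 k}{a}$)
$X{\left(6,-1 \right)} E = \left(-48 + 4 \cdot 6 \frac{1}{-1}\right) \left(-816\right) = \left(-48 + 4 \cdot 6 \left(-1\right)\right) \left(-816\right) = \left(-48 - 24\right) \left(-816\right) = \left(-72\right) \left(-816\right) = 58752$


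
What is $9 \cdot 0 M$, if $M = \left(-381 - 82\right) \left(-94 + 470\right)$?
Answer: $0$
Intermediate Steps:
$M = -174088$ ($M = \left(-463\right) 376 = -174088$)
$9 \cdot 0 M = 9 \cdot 0 \left(-174088\right) = 0 \left(-174088\right) = 0$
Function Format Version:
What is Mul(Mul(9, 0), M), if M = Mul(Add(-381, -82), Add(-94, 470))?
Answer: 0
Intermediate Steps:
M = -174088 (M = Mul(-463, 376) = -174088)
Mul(Mul(9, 0), M) = Mul(Mul(9, 0), -174088) = Mul(0, -174088) = 0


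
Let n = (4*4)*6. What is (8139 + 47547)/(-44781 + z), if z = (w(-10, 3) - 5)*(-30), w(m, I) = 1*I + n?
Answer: -18562/15867 ≈ -1.1698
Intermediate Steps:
n = 96 (n = 16*6 = 96)
w(m, I) = 96 + I (w(m, I) = 1*I + 96 = I + 96 = 96 + I)
z = -2820 (z = ((96 + 3) - 5)*(-30) = (99 - 5)*(-30) = 94*(-30) = -2820)
(8139 + 47547)/(-44781 + z) = (8139 + 47547)/(-44781 - 2820) = 55686/(-47601) = 55686*(-1/47601) = -18562/15867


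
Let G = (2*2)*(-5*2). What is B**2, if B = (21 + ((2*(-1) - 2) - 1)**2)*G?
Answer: 3385600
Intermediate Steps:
G = -40 (G = 4*(-10) = -40)
B = -1840 (B = (21 + ((2*(-1) - 2) - 1)**2)*(-40) = (21 + ((-2 - 2) - 1)**2)*(-40) = (21 + (-4 - 1)**2)*(-40) = (21 + (-5)**2)*(-40) = (21 + 25)*(-40) = 46*(-40) = -1840)
B**2 = (-1840)**2 = 3385600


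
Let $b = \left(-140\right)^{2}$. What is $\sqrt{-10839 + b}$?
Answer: $\sqrt{8761} \approx 93.6$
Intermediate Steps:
$b = 19600$
$\sqrt{-10839 + b} = \sqrt{-10839 + 19600} = \sqrt{8761}$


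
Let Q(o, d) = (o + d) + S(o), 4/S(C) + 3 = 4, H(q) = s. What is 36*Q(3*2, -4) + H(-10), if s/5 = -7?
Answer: 181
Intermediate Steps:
s = -35 (s = 5*(-7) = -35)
H(q) = -35
S(C) = 4 (S(C) = 4/(-3 + 4) = 4/1 = 4*1 = 4)
Q(o, d) = 4 + d + o (Q(o, d) = (o + d) + 4 = (d + o) + 4 = 4 + d + o)
36*Q(3*2, -4) + H(-10) = 36*(4 - 4 + 3*2) - 35 = 36*(4 - 4 + 6) - 35 = 36*6 - 35 = 216 - 35 = 181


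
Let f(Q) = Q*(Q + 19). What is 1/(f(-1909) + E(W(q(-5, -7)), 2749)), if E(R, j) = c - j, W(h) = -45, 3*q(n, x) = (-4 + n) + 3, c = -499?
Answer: 1/3604762 ≈ 2.7741e-7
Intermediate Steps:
q(n, x) = -⅓ + n/3 (q(n, x) = ((-4 + n) + 3)/3 = (-1 + n)/3 = -⅓ + n/3)
f(Q) = Q*(19 + Q)
E(R, j) = -499 - j
1/(f(-1909) + E(W(q(-5, -7)), 2749)) = 1/(-1909*(19 - 1909) + (-499 - 1*2749)) = 1/(-1909*(-1890) + (-499 - 2749)) = 1/(3608010 - 3248) = 1/3604762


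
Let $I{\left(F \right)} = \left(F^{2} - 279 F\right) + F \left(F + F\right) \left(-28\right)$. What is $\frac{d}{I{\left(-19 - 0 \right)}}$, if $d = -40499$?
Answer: $\frac{40499}{14554} \approx 2.7827$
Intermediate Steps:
$I{\left(F \right)} = - 279 F - 55 F^{2}$ ($I{\left(F \right)} = \left(F^{2} - 279 F\right) + F 2 F \left(-28\right) = \left(F^{2} - 279 F\right) + 2 F^{2} \left(-28\right) = \left(F^{2} - 279 F\right) - 56 F^{2} = - 279 F - 55 F^{2}$)
$\frac{d}{I{\left(-19 - 0 \right)}} = - \frac{40499}{\left(-1\right) \left(-19 - 0\right) \left(279 + 55 \left(-19 - 0\right)\right)} = - \frac{40499}{\left(-1\right) \left(-19 + \left(-34 + 34\right)\right) \left(279 + 55 \left(-19 + \left(-34 + 34\right)\right)\right)} = - \frac{40499}{\left(-1\right) \left(-19 + 0\right) \left(279 + 55 \left(-19 + 0\right)\right)} = - \frac{40499}{\left(-1\right) \left(-19\right) \left(279 + 55 \left(-19\right)\right)} = - \frac{40499}{\left(-1\right) \left(-19\right) \left(279 - 1045\right)} = - \frac{40499}{\left(-1\right) \left(-19\right) \left(-766\right)} = - \frac{40499}{-14554} = \left(-40499\right) \left(- \frac{1}{14554}\right) = \frac{40499}{14554}$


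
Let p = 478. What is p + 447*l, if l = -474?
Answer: -211400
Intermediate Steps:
p + 447*l = 478 + 447*(-474) = 478 - 211878 = -211400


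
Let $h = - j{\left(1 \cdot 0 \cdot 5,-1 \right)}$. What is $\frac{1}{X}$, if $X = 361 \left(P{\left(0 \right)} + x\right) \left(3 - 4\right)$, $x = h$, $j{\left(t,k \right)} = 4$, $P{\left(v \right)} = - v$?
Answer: $\frac{1}{1444} \approx 0.00069252$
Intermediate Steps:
$h = -4$ ($h = \left(-1\right) 4 = -4$)
$x = -4$
$X = 1444$ ($X = 361 \left(\left(-1\right) 0 - 4\right) \left(3 - 4\right) = 361 \left(0 - 4\right) \left(-1\right) = 361 \left(\left(-4\right) \left(-1\right)\right) = 361 \cdot 4 = 1444$)
$\frac{1}{X} = \frac{1}{1444}$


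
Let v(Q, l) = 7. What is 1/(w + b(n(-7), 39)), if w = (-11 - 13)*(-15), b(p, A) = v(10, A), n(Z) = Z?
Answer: 1/367 ≈ 0.0027248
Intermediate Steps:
b(p, A) = 7
w = 360 (w = -24*(-15) = 360)
1/(w + b(n(-7), 39)) = 1/(360 + 7) = 1/367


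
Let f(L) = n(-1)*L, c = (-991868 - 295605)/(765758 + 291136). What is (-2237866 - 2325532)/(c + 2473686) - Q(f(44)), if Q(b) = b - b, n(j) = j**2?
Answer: -4823027965812/2614422603811 ≈ -1.8448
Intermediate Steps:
c = -1287473/1056894 ≈ -1.2182
f(L) = L (f(L) = (-1)**2*L = 1*L = L)
Q(b) = 0
(-2237866 - 2325532)/(c + 2473686) - Q(f(44)) = (-2237866 - 2325532)/(-1287473/1056894 + 2473686) - 1*0 = -4563398/2614422603811/1056894 + 0 = -4563398*1056894/2614422603811 + 0 = -4823027965812/2614422603811 + 0 = -4823027965812/2614422603811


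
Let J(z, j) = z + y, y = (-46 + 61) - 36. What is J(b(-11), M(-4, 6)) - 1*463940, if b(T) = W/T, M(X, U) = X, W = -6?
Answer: -5103565/11 ≈ -4.6396e+5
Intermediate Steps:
y = -21 (y = 15 - 36 = -21)
b(T) = -6/T
J(z, j) = -21 + z (J(z, j) = z - 21 = -21 + z)
J(b(-11), M(-4, 6)) - 1*463940 = (-21 - 6/(-11)) - 1*463940 = (-21 - 6*(-1/11)) - 463940 = (-21 + 6/11) - 463940 = -225/11 - 463940 = -5103565/11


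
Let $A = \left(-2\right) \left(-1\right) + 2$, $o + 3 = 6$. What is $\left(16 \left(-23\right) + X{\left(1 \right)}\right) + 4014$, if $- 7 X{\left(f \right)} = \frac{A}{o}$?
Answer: $\frac{76562}{21} \approx 3645.8$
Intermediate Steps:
$o = 3$ ($o = -3 + 6 = 3$)
$A = 4$ ($A = 2 + 2 = 4$)
$X{\left(f \right)} = - \frac{4}{21}$ ($X{\left(f \right)} = - \frac{4 \cdot \frac{1}{3}}{7} = \left(- \frac{1}{7}\right) \frac{4}{3} = - \frac{4}{21}$)
$\left(16 \left(-23\right) + X{\left(1 \right)}\right) + 4014 = \left(16 \left(-23\right) - \frac{4}{21}\right) + 4014 = \left(-368 - \frac{4}{21}\right) + 4014 = - \frac{7732}{21} + 4014 = \frac{76562}{21}$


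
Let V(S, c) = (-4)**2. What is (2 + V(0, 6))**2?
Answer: 324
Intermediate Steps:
V(S, c) = 16
(2 + V(0, 6))**2 = (2 + 16)**2 = 18**2 = 324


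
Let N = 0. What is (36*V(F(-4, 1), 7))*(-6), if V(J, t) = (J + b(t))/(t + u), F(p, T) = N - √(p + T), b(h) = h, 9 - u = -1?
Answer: -1512/17 + 216*I*√3/17 ≈ -88.941 + 22.007*I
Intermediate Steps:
u = 10 (u = 9 - 1*(-1) = 9 + 1 = 10)
F(p, T) = -√(T + p) (F(p, T) = 0 - √(p + T) = 0 - √(T + p) = -√(T + p))
V(J, t) = (J + t)/(10 + t) (V(J, t) = (J + t)/(t + 10) = (J + t)/(10 + t))
(36*V(F(-4, 1), 7))*(-6) = (36*((-√(1 - 4) + 7)/(10 + 7)))*(-6) = (36*((-√(-3) + 7)/17))*(-6) = (36*((-I*√3 + 7)/17))*(-6) = (36*((7 - I*√3)/17))*(-6) = (36*(7/17 - I*√3/17))*(-6) = (252/17 - 36*I*√3/17)*(-6) = -1512/17 + 216*I*√3/17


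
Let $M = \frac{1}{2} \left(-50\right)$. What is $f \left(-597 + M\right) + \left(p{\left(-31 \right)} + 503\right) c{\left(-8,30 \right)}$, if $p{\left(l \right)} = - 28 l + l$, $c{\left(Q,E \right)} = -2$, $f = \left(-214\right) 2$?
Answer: $263536$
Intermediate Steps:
$f = -428$
$M = -25$ ($M = \frac{1}{2} \left(-50\right) = -25$)
$p{\left(l \right)} = - 27 l$
$f \left(-597 + M\right) + \left(p{\left(-31 \right)} + 503\right) c{\left(-8,30 \right)} = - 428 \left(-597 - 25\right) + \left(\left(-27\right) \left(-31\right) + 503\right) \left(-2\right) = \left(-428\right) \left(-622\right) + \left(837 + 503\right) \left(-2\right) = 266216 + 1340 \left(-2\right) = 266216 - 2680 = 263536$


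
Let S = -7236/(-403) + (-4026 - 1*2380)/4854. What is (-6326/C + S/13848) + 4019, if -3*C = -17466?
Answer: 158418095543611741/39427939617768 ≈ 4017.9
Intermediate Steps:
C = 5822 (C = -⅓*(-17466) = 5822)
S = 16270963/978081 (S = -7236*(-1/403) + (-4026 - 2380)*(1/4854) = 7236/403 - 6406*1/4854 = 7236/403 - 3203/2427 = 16270963/978081 ≈ 16.636)
(-6326/C + S/13848) + 4019 = (-6326/5822 + (16270963/978081)/13848) + 4019 = (-6326*1/5822 + (16270963/978081)*(1/13848)) + 4019 = (-3163/2911 + 16270963/13544465688) + 4019 = -42793780197851/39427939617768 + 4019 = 158418095543611741/39427939617768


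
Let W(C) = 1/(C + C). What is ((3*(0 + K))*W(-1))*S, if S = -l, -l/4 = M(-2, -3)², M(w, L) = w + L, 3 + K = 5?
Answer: -300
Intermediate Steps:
K = 2 (K = -3 + 5 = 2)
M(w, L) = L + w
W(C) = 1/(2*C)
l = -100 (l = -4*(-3 - 2)² = -4*(-5)² = -4*25 = -100)
S = 100 (S = -1*(-100) = 100)
((3*(0 + K))*W(-1))*S = ((3*(0 + 2))*((½)/(-1)))*100 = ((3*2)*((½)*(-1)))*100 = (6*(-½))*100 = -3*100 = -300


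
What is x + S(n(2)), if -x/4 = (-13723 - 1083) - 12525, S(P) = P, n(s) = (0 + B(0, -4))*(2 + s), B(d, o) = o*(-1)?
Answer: 109340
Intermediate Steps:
B(d, o) = -o
n(s) = 8 + 4*s (n(s) = (0 - 1*(-4))*(2 + s) = (0 + 4)*(2 + s) = 4*(2 + s) = 8 + 4*s)
x = 109324 (x = -4*((-13723 - 1083) - 12525) = -4*(-14806 - 12525) = -4*(-27331) = 109324)
x + S(n(2)) = 109324 + (8 + 4*2) = 109324 + (8 + 8) = 109324 + 16 = 109340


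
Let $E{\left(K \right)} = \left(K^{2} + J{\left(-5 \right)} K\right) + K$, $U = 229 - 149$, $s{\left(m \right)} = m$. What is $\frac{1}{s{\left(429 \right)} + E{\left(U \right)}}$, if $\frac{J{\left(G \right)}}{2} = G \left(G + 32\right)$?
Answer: $- \frac{1}{14691} \approx -6.8069 \cdot 10^{-5}$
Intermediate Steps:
$J{\left(G \right)} = 2 G \left(32 + G\right)$ ($J{\left(G \right)} = 2 G \left(G + 32\right) = 2 G \left(32 + G\right)$)
$U = 80$ ($U = 229 - 149 = 80$)
$E{\left(K \right)} = K^{2} - 269 K$ ($E{\left(K \right)} = \left(K^{2} + 2 \left(-5\right) \left(32 - 5\right) K\right) + K = \left(K^{2} + 2 \left(-5\right) 27 K\right) + K = \left(K^{2} - 270 K\right) + K = K^{2} - 269 K$)
$\frac{1}{s{\left(429 \right)} + E{\left(U \right)}} = \frac{1}{429 + 80 \left(-269 + 80\right)} = \frac{1}{429 + 80 \left(-189\right)} = \frac{1}{429 - 15120} = \frac{1}{-14691} = - \frac{1}{14691}$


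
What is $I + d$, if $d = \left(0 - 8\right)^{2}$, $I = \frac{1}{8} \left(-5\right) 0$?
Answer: $64$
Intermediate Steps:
$I = 0$ ($I = \frac{1}{8} \left(-5\right) 0 = \left(- \frac{5}{8}\right) 0 = 0$)
$d = 64$ ($d = \left(0 - 8\right)^{2} = \left(-8\right)^{2} = 64$)
$I + d = 0 + 64 = 64$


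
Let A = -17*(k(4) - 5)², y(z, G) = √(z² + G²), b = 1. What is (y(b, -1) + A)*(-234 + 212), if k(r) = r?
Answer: 374 - 22*√2 ≈ 342.89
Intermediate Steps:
y(z, G) = √(G² + z²)
A = -17 (A = -17*(4 - 5)² = -17*(-1)² = -17*1 = -17)
(y(b, -1) + A)*(-234 + 212) = (√((-1)² + 1²) - 17)*(-234 + 212) = (√(1 + 1) - 17)*(-22) = (√2 - 17)*(-22) = (-17 + √2)*(-22) = 374 - 22*√2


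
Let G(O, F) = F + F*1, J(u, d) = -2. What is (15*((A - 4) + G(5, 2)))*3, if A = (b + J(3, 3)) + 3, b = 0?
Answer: 45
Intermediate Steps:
G(O, F) = 2*F (G(O, F) = F + F = 2*F)
A = 1 (A = (0 - 2) + 3 = -2 + 3 = 1)
(15*((A - 4) + G(5, 2)))*3 = (15*((1 - 4) + 2*2))*3 = (15*(-3 + 4))*3 = (15*1)*3 = 15*3 = 45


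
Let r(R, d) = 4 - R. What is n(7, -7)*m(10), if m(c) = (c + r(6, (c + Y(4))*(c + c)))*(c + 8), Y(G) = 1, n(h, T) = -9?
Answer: -1296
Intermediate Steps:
m(c) = (-2 + c)*(8 + c) (m(c) = (c + (4 - 1*6))*(c + 8) = (c + (4 - 6))*(8 + c) = (c - 2)*(8 + c) = (-2 + c)*(8 + c))
n(7, -7)*m(10) = -9*(-16 + 10² + 6*10) = -9*(-16 + 100 + 60) = -9*144 = -1296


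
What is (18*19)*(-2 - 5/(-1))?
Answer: 1026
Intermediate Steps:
(18*19)*(-2 - 5/(-1)) = 342*(-2 - 5*(-1)) = 342*(-2 + 5) = 342*3 = 1026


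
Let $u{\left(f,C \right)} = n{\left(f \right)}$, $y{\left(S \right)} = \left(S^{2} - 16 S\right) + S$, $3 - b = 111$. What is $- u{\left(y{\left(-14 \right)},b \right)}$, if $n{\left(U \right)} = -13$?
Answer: $13$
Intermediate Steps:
$b = -108$ ($b = 3 - 111 = -108$)
$y{\left(S \right)} = S^{2} - 15 S$
$u{\left(f,C \right)} = -13$
$- u{\left(y{\left(-14 \right)},b \right)} = \left(-1\right) \left(-13\right) = 13$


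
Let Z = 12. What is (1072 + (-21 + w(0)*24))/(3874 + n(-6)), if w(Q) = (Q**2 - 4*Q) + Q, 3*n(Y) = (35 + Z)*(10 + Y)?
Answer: 3153/11810 ≈ 0.26698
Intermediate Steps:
n(Y) = 470/3 + 47*Y/3 (n(Y) = ((35 + 12)*(10 + Y))/3 = (47*(10 + Y))/3 = (470 + 47*Y)/3 = 470/3 + 47*Y/3)
w(Q) = Q**2 - 3*Q
(1072 + (-21 + w(0)*24))/(3874 + n(-6)) = (1072 + (-21 + (0*(-3 + 0))*24))/(3874 + (470/3 + (47/3)*(-6))) = (1072 + (-21 + (0*(-3))*24))/(3874 + (470/3 - 94)) = (1072 + (-21 + 0*24))/(3874 + 188/3) = (1072 + (-21 + 0))/(11810/3) = (1072 - 21)*(3/11810) = 1051*(3/11810) = 3153/11810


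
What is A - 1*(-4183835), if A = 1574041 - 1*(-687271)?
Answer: 6445147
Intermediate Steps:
A = 2261312 (A = 1574041 + 687271 = 2261312)
A - 1*(-4183835) = 2261312 - 1*(-4183835) = 2261312 + 4183835 = 6445147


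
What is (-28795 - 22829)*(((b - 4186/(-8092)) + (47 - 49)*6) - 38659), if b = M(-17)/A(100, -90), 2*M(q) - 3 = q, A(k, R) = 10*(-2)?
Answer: 2884663514502/1445 ≈ 1.9963e+9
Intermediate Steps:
A(k, R) = -20
M(q) = 3/2 + q/2
b = 7/20 (b = (3/2 + (½)*(-17))/(-20) = (3/2 - 17/2)*(-1/20) = -7*(-1/20) = 7/20 ≈ 0.35000)
(-28795 - 22829)*(((b - 4186/(-8092)) + (47 - 49)*6) - 38659) = (-28795 - 22829)*(((7/20 - 4186/(-8092)) + (47 - 49)*6) - 38659) = -51624*(((7/20 - 4186*(-1/8092)) - 2*6) - 38659) = -51624*(((7/20 + 299/578) - 12) - 38659) = -51624*((5013/5780 - 12) - 38659) = -51624*(-64347/5780 - 38659) = -51624*(-223513367/5780) = 2884663514502/1445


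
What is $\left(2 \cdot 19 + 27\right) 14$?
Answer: $910$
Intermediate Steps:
$\left(2 \cdot 19 + 27\right) 14 = \left(38 + 27\right) 14 = 65 \cdot 14 = 910$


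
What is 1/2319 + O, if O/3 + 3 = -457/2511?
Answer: -6175991/647001 ≈ -9.5456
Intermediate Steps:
O = -7990/837 (O = -9 + 3*(-457/2511) = -9 - 457/837 = -7990/837 ≈ -9.5460)
1/2319 + O = 1/2319 - 7990/837 = -6175991/647001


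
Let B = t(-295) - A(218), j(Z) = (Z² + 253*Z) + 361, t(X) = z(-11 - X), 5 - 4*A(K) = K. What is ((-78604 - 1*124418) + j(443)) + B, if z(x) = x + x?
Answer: 425153/4 ≈ 1.0629e+5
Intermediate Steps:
A(K) = 5/4 - K/4
z(x) = 2*x
t(X) = -22 - 2*X (t(X) = 2*(-11 - X) = -22 - 2*X)
j(Z) = 361 + Z² + 253*Z
B = 2485/4 (B = (-22 - 2*(-295)) - (5/4 - ¼*218) = (-22 + 590) - (5/4 - 109/2) = 568 - 1*(-213/4) = 568 + 213/4 = 2485/4 ≈ 621.25)
((-78604 - 1*124418) + j(443)) + B = ((-78604 - 1*124418) + (361 + 443² + 253*443)) + 2485/4 = ((-78604 - 124418) + (361 + 196249 + 112079)) + 2485/4 = (-203022 + 308689) + 2485/4 = 105667 + 2485/4 = 425153/4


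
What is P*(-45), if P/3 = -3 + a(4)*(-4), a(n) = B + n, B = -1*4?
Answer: 405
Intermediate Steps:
B = -4
a(n) = -4 + n
P = -9 (P = 3*(-3 + (-4 + 4)*(-4)) = 3*(-3 + 0*(-4)) = 3*(-3 + 0) = 3*(-3) = -9)
P*(-45) = -9*(-45) = 405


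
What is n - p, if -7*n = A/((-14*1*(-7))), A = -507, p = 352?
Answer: -240965/686 ≈ -351.26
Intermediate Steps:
n = 507/686 (n = -(-507)/(7*(-14*1*(-7))) = -(-507)/(7*((-14*(-7)))) = -(-507)/(7*98) = -1/7*(-507/98) = 507/686 ≈ 0.73907)
n - p = 507/686 - 1*352 = 507/686 - 352 = -240965/686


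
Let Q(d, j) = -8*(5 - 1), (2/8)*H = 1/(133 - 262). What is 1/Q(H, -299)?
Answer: -1/32 ≈ -0.031250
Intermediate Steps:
H = -4/129 (H = 4/(133 - 262) = 4/(-129) = 4*(-1/129) = -4/129 ≈ -0.031008)
Q(d, j) = -32 (Q(d, j) = -8*4 = -32)
1/Q(H, -299) = 1/(-32) = -1/32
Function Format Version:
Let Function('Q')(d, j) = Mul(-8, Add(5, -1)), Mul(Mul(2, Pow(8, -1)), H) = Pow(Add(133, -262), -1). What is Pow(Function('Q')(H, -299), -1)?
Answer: Rational(-1, 32) ≈ -0.031250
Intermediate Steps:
H = Rational(-4, 129) (H = Mul(4, Pow(Add(133, -262), -1)) = Mul(4, Pow(-129, -1)) = Mul(4, Rational(-1, 129)) = Rational(-4, 129) ≈ -0.031008)
Function('Q')(d, j) = -32 (Function('Q')(d, j) = Mul(-8, 4) = -32)
Pow(Function('Q')(H, -299), -1) = Pow(-32, -1) = Rational(-1, 32)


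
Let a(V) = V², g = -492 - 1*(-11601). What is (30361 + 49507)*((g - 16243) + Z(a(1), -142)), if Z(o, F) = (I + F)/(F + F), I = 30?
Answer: -29110767848/71 ≈ -4.1001e+8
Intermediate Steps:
g = 11109 (g = -492 + 11601 = 11109)
Z(o, F) = (30 + F)/(2*F) (Z(o, F) = (30 + F)/(F + F) = (30 + F)/((2*F)) = (30 + F)*(1/(2*F)) = (30 + F)/(2*F))
(30361 + 49507)*((g - 16243) + Z(a(1), -142)) = (30361 + 49507)*((11109 - 16243) + (½)*(30 - 142)/(-142)) = 79868*(-5134 + (½)*(-1/142)*(-112)) = 79868*(-5134 + 28/71) = 79868*(-364486/71) = -29110767848/71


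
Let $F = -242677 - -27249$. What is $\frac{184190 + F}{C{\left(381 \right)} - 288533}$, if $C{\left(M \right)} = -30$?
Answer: $\frac{31238}{288563} \approx 0.10825$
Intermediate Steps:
$F = -215428$ ($F = -242677 + 27249 = -215428$)
$\frac{184190 + F}{C{\left(381 \right)} - 288533} = \frac{184190 - 215428}{-30 - 288533} = - \frac{31238}{-30 - 288533} = - \frac{31238}{-288563} = \left(-31238\right) \left(- \frac{1}{288563}\right) = \frac{31238}{288563}$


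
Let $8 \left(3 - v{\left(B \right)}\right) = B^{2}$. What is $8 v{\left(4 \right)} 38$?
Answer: $304$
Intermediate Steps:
$v{\left(B \right)} = 3 - \frac{B^{2}}{8}$
$8 v{\left(4 \right)} 38 = 8 \left(3 - \frac{4^{2}}{8}\right) 38 = 8 \left(3 - 2\right) 38 = 8 \cdot 1 \cdot 38 = 8 \cdot 38 = 304$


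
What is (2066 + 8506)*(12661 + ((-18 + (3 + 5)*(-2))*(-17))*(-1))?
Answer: 127741476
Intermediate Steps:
(2066 + 8506)*(12661 + ((-18 + (3 + 5)*(-2))*(-17))*(-1)) = 10572*(12661 + ((-18 + 8*(-2))*(-17))*(-1)) = 10572*(12661 + ((-18 - 16)*(-17))*(-1)) = 10572*(12661 - 34*(-17)*(-1)) = 10572*(12661 + 578*(-1)) = 10572*(12661 - 578) = 10572*12083 = 127741476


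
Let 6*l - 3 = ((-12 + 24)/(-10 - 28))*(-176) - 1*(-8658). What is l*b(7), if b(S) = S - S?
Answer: 0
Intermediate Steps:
b(S) = 0
l = 55205/38 (l = ½ + (((-12 + 24)/(-10 - 28))*(-176) - 1*(-8658))/6 = ½ + ((12/(-38))*(-176) + 8658)/6 = ½ + ((12*(-1/38))*(-176) + 8658)/6 = ½ + (-6/19*(-176) + 8658)/6 = ½ + (1056/19 + 8658)/6 = ½ + (⅙)*(165558/19) = ½ + 27593/19 = 55205/38 ≈ 1452.8)
l*b(7) = (55205/38)*0 = 0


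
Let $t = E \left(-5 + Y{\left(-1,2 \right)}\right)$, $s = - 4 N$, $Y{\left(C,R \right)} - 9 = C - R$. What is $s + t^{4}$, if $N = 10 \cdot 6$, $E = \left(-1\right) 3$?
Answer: $-159$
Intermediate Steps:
$E = -3$
$Y{\left(C,R \right)} = 9 + C - R$ ($Y{\left(C,R \right)} = 9 + \left(C - R\right) = 9 + C - R$)
$N = 60$
$s = -240$ ($s = \left(-4\right) 60 = -240$)
$t = -3$ ($t = - 3 \left(-5 - -6\right) = - 3 \left(-5 + 6\right) = \left(-3\right) 1 = -3$)
$s + t^{4} = -240 + \left(-3\right)^{4} = -240 + 81 = -159$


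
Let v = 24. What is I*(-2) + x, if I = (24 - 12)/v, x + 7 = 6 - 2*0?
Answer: -2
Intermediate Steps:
x = -1 (x = -7 + (6 - 2*0) = -7 + (6 + 0) = -7 + 6 = -1)
I = ½ (I = (24 - 12)/24 = 12*(1/24) = ½ ≈ 0.50000)
I*(-2) + x = (½)*(-2) - 1 = -1 - 1 = -2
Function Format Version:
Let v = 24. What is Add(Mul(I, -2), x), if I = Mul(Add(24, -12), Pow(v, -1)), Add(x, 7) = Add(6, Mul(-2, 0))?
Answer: -2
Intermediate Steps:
x = -1 (x = Add(-7, Add(6, Mul(-2, 0))) = Add(-7, Add(6, 0)) = Add(-7, 6) = -1)
I = Rational(1, 2) (I = Mul(Add(24, -12), Pow(24, -1)) = Mul(12, Rational(1, 24)) = Rational(1, 2) ≈ 0.50000)
Add(Mul(I, -2), x) = Add(Mul(Rational(1, 2), -2), -1) = Add(-1, -1) = -2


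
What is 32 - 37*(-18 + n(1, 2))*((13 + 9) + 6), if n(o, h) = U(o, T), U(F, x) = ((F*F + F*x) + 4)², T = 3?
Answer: -47624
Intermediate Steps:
U(F, x) = (4 + F² + F*x)² (U(F, x) = ((F² + F*x) + 4)² = (4 + F² + F*x)²)
n(o, h) = (4 + o² + 3*o)² (n(o, h) = (4 + o² + o*3)² = (4 + o² + 3*o)²)
32 - 37*(-18 + n(1, 2))*((13 + 9) + 6) = 32 - 37*(-18 + (4 + 1² + 3*1)²)*((13 + 9) + 6) = 32 - 37*(-18 + (4 + 1 + 3)²)*(22 + 6) = 32 - 37*(-18 + 8²)*28 = 32 - 37*(-18 + 64)*28 = 32 - 1702*28 = 32 - 37*1288 = 32 - 47656 = -47624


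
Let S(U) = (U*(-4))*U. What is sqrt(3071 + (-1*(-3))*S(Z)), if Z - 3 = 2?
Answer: sqrt(2771) ≈ 52.640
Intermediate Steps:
Z = 5 (Z = 3 + 2 = 5)
S(U) = -4*U**2 (S(U) = (-4*U)*U = -4*U**2)
sqrt(3071 + (-1*(-3))*S(Z)) = sqrt(3071 + (-1*(-3))*(-4*5**2)) = sqrt(3071 + 3*(-4*25)) = sqrt(3071 + 3*(-100)) = sqrt(3071 - 300) = sqrt(2771)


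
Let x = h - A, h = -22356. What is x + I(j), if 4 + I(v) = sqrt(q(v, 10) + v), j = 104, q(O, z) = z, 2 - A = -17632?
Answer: -39994 + sqrt(114) ≈ -39983.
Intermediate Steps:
A = 17634 (A = 2 - 1*(-17632) = 2 + 17632 = 17634)
x = -39990 (x = -22356 - 1*17634 = -22356 - 17634 = -39990)
I(v) = -4 + sqrt(10 + v)
x + I(j) = -39990 + (-4 + sqrt(10 + 104)) = -39990 + (-4 + sqrt(114)) = -39994 + sqrt(114)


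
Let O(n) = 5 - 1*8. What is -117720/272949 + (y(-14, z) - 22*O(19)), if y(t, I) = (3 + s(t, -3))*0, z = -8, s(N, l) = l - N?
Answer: 5965638/90983 ≈ 65.569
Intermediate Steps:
y(t, I) = 0 (y(t, I) = (3 + (-3 - t))*0 = -t*0 = 0)
O(n) = -3 (O(n) = 5 - 8 = -3)
-117720/272949 + (y(-14, z) - 22*O(19)) = -117720/272949 + (0 - 22*(-3)) = -117720*1/272949 + (0 + 66) = -39240/90983 + 66 = 5965638/90983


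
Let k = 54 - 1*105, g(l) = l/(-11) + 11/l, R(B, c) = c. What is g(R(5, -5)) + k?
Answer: -2901/55 ≈ -52.745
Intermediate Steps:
g(l) = 11/l - l/11 (g(l) = l*(-1/11) + 11/l = -l/11 + 11/l = 11/l - l/11)
k = -51 (k = 54 - 105 = -51)
g(R(5, -5)) + k = (11/(-5) - 1/11*(-5)) - 51 = (11*(-⅕) + 5/11) - 51 = (-11/5 + 5/11) - 51 = -96/55 - 51 = -2901/55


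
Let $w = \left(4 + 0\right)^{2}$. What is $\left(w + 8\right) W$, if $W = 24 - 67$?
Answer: $-1032$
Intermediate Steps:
$w = 16$ ($w = 4^{2} = 16$)
$W = -43$
$\left(w + 8\right) W = \left(16 + 8\right) \left(-43\right) = 24 \left(-43\right) = -1032$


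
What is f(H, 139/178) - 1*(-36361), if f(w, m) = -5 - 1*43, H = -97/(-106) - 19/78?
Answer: 36313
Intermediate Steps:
H = 1388/2067 (H = -97*(-1/106) - 19*1/78 = 97/106 - 19/78 = 1388/2067 ≈ 0.67150)
f(w, m) = -48 (f(w, m) = -5 - 43 = -48)
f(H, 139/178) - 1*(-36361) = -48 - 1*(-36361) = -48 + 36361 = 36313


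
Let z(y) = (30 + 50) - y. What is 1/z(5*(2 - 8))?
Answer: 1/110 ≈ 0.0090909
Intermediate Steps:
z(y) = 80 - y
1/z(5*(2 - 8)) = 1/(80 - 5*(2 - 8)) = 1/(80 - 5*(-6)) = 1/(80 - 1*(-30)) = 1/(80 + 30) = 1/110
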